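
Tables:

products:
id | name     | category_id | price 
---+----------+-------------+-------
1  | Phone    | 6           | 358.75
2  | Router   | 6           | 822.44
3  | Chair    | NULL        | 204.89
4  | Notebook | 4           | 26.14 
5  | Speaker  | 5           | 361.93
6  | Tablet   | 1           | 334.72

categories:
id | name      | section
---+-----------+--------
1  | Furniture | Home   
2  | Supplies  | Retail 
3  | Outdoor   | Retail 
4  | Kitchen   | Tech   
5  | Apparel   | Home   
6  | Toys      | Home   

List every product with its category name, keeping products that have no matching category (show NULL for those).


LEFT JOIN keeps every row from products (the left table); where category_id has no match in categories, the category columns become NULL. Walk through each product:
  - product 1 (Phone): category_id=6 -> matches Toys
  - product 2 (Router): category_id=6 -> matches Toys
  - product 3 (Chair): category_id=NULL, no match -> kept with NULL
  - product 4 (Notebook): category_id=4 -> matches Kitchen
  - product 5 (Speaker): category_id=5 -> matches Apparel
  - product 6 (Tablet): category_id=1 -> matches Furniture
All 6 rows appear; 1 has NULL category.

SQL:
SELECT a.name, b.name AS category
FROM products a
LEFT JOIN categories b ON a.category_id = b.id

Result:
name     | category 
---------+----------
Phone    | Toys     
Router   | Toys     
Chair    | NULL     
Notebook | Kitchen  
Speaker  | Apparel  
Tablet   | Furniture


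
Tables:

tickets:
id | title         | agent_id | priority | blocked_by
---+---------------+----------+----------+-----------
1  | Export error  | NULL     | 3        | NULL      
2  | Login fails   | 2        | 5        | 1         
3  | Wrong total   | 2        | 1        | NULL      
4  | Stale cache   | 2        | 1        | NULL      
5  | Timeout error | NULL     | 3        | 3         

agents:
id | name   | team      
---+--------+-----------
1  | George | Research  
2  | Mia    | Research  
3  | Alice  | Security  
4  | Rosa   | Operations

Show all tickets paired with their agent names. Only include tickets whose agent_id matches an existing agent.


INNER JOIN keeps only tickets rows whose agent_id matches an id in agents. Walk through each ticket:
  - ticket 1 (Export error): agent_id=NULL, no match -> dropped
  - ticket 2 (Login fails): agent_id=2 -> matches Mia
  - ticket 3 (Wrong total): agent_id=2 -> matches Mia
  - ticket 4 (Stale cache): agent_id=2 -> matches Mia
  - ticket 5 (Timeout error): agent_id=NULL, no match -> dropped
So 2 of 5 rows are dropped.

SQL:
SELECT a.title, b.name AS agent
FROM tickets a
INNER JOIN agents b ON a.agent_id = b.id

Result:
title       | agent
------------+------
Login fails | Mia  
Wrong total | Mia  
Stale cache | Mia  


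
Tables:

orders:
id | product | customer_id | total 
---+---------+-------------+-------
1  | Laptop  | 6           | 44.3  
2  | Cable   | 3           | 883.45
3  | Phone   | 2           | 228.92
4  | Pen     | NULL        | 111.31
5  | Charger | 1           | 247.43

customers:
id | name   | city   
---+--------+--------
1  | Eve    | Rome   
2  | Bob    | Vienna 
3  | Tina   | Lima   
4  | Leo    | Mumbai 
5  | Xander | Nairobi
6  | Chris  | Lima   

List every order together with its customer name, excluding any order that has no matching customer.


INNER JOIN keeps only orders rows whose customer_id matches an id in customers. Walk through each order:
  - order 1 (Laptop): customer_id=6 -> matches Chris
  - order 2 (Cable): customer_id=3 -> matches Tina
  - order 3 (Phone): customer_id=2 -> matches Bob
  - order 4 (Pen): customer_id=NULL, no match -> dropped
  - order 5 (Charger): customer_id=1 -> matches Eve
So 1 of 5 rows is dropped.

SQL:
SELECT a.product, b.name AS customer
FROM orders a
INNER JOIN customers b ON a.customer_id = b.id

Result:
product | customer
--------+---------
Laptop  | Chris   
Cable   | Tina    
Phone   | Bob     
Charger | Eve     


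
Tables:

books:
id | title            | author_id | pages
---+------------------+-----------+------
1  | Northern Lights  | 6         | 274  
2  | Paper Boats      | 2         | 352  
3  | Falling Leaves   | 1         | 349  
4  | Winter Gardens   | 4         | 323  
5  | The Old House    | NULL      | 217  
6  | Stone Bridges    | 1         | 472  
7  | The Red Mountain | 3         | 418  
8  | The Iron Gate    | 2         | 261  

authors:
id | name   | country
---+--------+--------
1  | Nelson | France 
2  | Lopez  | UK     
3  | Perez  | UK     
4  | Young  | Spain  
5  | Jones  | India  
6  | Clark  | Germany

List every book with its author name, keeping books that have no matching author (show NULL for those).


LEFT JOIN keeps every row from books (the left table); where author_id has no match in authors, the author columns become NULL. Walk through each book:
  - book 1 (Northern Lights): author_id=6 -> matches Clark
  - book 2 (Paper Boats): author_id=2 -> matches Lopez
  - book 3 (Falling Leaves): author_id=1 -> matches Nelson
  - book 4 (Winter Gardens): author_id=4 -> matches Young
  - book 5 (The Old House): author_id=NULL, no match -> kept with NULL
  - book 6 (Stone Bridges): author_id=1 -> matches Nelson
  - book 7 (The Red Mountain): author_id=3 -> matches Perez
  - book 8 (The Iron Gate): author_id=2 -> matches Lopez
All 8 rows appear; 1 has NULL author.

SQL:
SELECT a.title, b.name AS author
FROM books a
LEFT JOIN authors b ON a.author_id = b.id

Result:
title            | author
-----------------+-------
Northern Lights  | Clark 
Paper Boats      | Lopez 
Falling Leaves   | Nelson
Winter Gardens   | Young 
The Old House    | NULL  
Stone Bridges    | Nelson
The Red Mountain | Perez 
The Iron Gate    | Lopez 


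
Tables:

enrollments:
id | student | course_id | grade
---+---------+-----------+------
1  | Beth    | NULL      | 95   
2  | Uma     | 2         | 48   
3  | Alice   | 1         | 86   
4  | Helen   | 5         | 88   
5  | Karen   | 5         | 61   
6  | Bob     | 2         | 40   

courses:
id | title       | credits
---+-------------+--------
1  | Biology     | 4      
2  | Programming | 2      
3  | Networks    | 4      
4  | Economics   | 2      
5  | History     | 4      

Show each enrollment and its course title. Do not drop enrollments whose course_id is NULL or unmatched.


LEFT JOIN keeps every row from enrollments (the left table); where course_id has no match in courses, the course columns become NULL. Walk through each enrollment:
  - enrollment 1 (Beth): course_id=NULL, no match -> kept with NULL
  - enrollment 2 (Uma): course_id=2 -> matches Programming
  - enrollment 3 (Alice): course_id=1 -> matches Biology
  - enrollment 4 (Helen): course_id=5 -> matches History
  - enrollment 5 (Karen): course_id=5 -> matches History
  - enrollment 6 (Bob): course_id=2 -> matches Programming
All 6 rows appear; 1 has NULL course.

SQL:
SELECT a.student, b.title AS course
FROM enrollments a
LEFT JOIN courses b ON a.course_id = b.id

Result:
student | course     
--------+------------
Beth    | NULL       
Uma     | Programming
Alice   | Biology    
Helen   | History    
Karen   | History    
Bob     | Programming


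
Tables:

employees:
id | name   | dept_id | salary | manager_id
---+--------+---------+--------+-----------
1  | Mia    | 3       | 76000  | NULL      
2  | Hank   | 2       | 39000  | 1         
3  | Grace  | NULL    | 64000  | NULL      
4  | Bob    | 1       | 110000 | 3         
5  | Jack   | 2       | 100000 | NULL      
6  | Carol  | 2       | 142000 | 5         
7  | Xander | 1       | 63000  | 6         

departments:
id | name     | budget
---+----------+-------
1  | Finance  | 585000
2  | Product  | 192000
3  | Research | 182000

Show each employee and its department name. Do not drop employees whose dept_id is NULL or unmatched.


LEFT JOIN keeps every row from employees (the left table); where dept_id has no match in departments, the department columns become NULL. Walk through each employee:
  - employee 1 (Mia): dept_id=3 -> matches Research
  - employee 2 (Hank): dept_id=2 -> matches Product
  - employee 3 (Grace): dept_id=NULL, no match -> kept with NULL
  - employee 4 (Bob): dept_id=1 -> matches Finance
  - employee 5 (Jack): dept_id=2 -> matches Product
  - employee 6 (Carol): dept_id=2 -> matches Product
  - employee 7 (Xander): dept_id=1 -> matches Finance
All 7 rows appear; 1 has NULL department.

SQL:
SELECT a.name, b.name AS department
FROM employees a
LEFT JOIN departments b ON a.dept_id = b.id

Result:
name   | department
-------+-----------
Mia    | Research  
Hank   | Product   
Grace  | NULL      
Bob    | Finance   
Jack   | Product   
Carol  | Product   
Xander | Finance   


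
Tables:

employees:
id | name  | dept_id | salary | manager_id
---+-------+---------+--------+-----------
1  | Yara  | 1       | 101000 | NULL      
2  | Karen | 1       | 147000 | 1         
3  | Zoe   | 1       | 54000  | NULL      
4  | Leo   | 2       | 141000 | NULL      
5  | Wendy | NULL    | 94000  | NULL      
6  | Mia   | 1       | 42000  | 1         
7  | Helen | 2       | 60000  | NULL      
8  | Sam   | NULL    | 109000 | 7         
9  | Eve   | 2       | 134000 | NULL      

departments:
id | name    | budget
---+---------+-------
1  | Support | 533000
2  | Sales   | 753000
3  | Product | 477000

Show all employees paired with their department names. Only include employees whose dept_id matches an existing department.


INNER JOIN keeps only employees rows whose dept_id matches an id in departments. Walk through each employee:
  - employee 1 (Yara): dept_id=1 -> matches Support
  - employee 2 (Karen): dept_id=1 -> matches Support
  - employee 3 (Zoe): dept_id=1 -> matches Support
  - employee 4 (Leo): dept_id=2 -> matches Sales
  - employee 5 (Wendy): dept_id=NULL, no match -> dropped
  - employee 6 (Mia): dept_id=1 -> matches Support
  - employee 7 (Helen): dept_id=2 -> matches Sales
  - employee 8 (Sam): dept_id=NULL, no match -> dropped
  - employee 9 (Eve): dept_id=2 -> matches Sales
So 2 of 9 rows are dropped.

SQL:
SELECT a.name, b.name AS department
FROM employees a
INNER JOIN departments b ON a.dept_id = b.id

Result:
name  | department
------+-----------
Yara  | Support   
Karen | Support   
Zoe   | Support   
Leo   | Sales     
Mia   | Support   
Helen | Sales     
Eve   | Sales     


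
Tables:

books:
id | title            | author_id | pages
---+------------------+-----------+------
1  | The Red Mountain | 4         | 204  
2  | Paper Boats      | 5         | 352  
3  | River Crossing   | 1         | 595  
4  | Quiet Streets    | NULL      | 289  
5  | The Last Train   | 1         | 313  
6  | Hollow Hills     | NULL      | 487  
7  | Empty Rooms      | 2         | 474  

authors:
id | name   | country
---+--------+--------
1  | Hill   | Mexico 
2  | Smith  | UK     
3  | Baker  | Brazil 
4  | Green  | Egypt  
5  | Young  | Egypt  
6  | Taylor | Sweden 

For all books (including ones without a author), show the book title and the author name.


LEFT JOIN keeps every row from books (the left table); where author_id has no match in authors, the author columns become NULL. Walk through each book:
  - book 1 (The Red Mountain): author_id=4 -> matches Green
  - book 2 (Paper Boats): author_id=5 -> matches Young
  - book 3 (River Crossing): author_id=1 -> matches Hill
  - book 4 (Quiet Streets): author_id=NULL, no match -> kept with NULL
  - book 5 (The Last Train): author_id=1 -> matches Hill
  - book 6 (Hollow Hills): author_id=NULL, no match -> kept with NULL
  - book 7 (Empty Rooms): author_id=2 -> matches Smith
All 7 rows appear; 2 have NULL author.

SQL:
SELECT a.title, b.name AS author
FROM books a
LEFT JOIN authors b ON a.author_id = b.id

Result:
title            | author
-----------------+-------
The Red Mountain | Green 
Paper Boats      | Young 
River Crossing   | Hill  
Quiet Streets    | NULL  
The Last Train   | Hill  
Hollow Hills     | NULL  
Empty Rooms      | Smith 


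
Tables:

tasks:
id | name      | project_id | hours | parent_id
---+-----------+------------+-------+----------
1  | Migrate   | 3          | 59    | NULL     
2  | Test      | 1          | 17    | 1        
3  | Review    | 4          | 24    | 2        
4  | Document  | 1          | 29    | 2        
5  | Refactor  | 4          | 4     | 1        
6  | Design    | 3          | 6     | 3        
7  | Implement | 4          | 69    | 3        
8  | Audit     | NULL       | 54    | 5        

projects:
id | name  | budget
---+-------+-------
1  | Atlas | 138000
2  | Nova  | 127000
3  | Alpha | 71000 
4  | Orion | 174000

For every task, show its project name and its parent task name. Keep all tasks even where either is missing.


Two LEFT JOINs from the same base table tasks: one to projects via project_id, one to tasks itself via parent_id. Both are LEFT so every task is preserved.
Match against projects:
  - task 1 (Migrate): project_id=3 -> matches Alpha
  - task 2 (Test): project_id=1 -> matches Atlas
  - task 3 (Review): project_id=4 -> matches Orion
  - task 4 (Document): project_id=1 -> matches Atlas
  - task 5 (Refactor): project_id=4 -> matches Orion
  - task 6 (Design): project_id=3 -> matches Alpha
  - task 7 (Implement): project_id=4 -> matches Orion
  - task 8 (Audit): project_id=NULL, no match -> kept with NULL
Match against tasks (self):
  - task 1 (Migrate): parent_id=NULL -> NULL
  - task 2 (Test): parent_id=1 -> Migrate
  - task 3 (Review): parent_id=2 -> Test
  - task 4 (Document): parent_id=2 -> Test
  - task 5 (Refactor): parent_id=1 -> Migrate
  - task 6 (Design): parent_id=3 -> Review
  - task 7 (Implement): parent_id=3 -> Review
  - task 8 (Audit): parent_id=5 -> Refactor

SQL:
SELECT a.name, b.name AS project, c.name AS parent
FROM tasks a
LEFT JOIN projects b ON a.project_id = b.id
LEFT JOIN tasks c ON a.parent_id = c.id

Result:
name      | project | parent  
----------+---------+---------
Migrate   | Alpha   | NULL    
Test      | Atlas   | Migrate 
Review    | Orion   | Test    
Document  | Atlas   | Test    
Refactor  | Orion   | Migrate 
Design    | Alpha   | Review  
Implement | Orion   | Review  
Audit     | NULL    | Refactor


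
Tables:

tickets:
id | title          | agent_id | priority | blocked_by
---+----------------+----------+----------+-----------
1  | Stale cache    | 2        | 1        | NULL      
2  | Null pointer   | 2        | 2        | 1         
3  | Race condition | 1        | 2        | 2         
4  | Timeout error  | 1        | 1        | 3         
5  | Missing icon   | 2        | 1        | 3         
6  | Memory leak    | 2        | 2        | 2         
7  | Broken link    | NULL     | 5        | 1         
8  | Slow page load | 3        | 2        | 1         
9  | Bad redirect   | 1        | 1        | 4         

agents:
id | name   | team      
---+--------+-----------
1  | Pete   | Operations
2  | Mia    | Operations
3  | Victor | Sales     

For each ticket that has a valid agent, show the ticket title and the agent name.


INNER JOIN keeps only tickets rows whose agent_id matches an id in agents. Walk through each ticket:
  - ticket 1 (Stale cache): agent_id=2 -> matches Mia
  - ticket 2 (Null pointer): agent_id=2 -> matches Mia
  - ticket 3 (Race condition): agent_id=1 -> matches Pete
  - ticket 4 (Timeout error): agent_id=1 -> matches Pete
  - ticket 5 (Missing icon): agent_id=2 -> matches Mia
  - ticket 6 (Memory leak): agent_id=2 -> matches Mia
  - ticket 7 (Broken link): agent_id=NULL, no match -> dropped
  - ticket 8 (Slow page load): agent_id=3 -> matches Victor
  - ticket 9 (Bad redirect): agent_id=1 -> matches Pete
So 1 of 9 rows is dropped.

SQL:
SELECT a.title, b.name AS agent
FROM tickets a
INNER JOIN agents b ON a.agent_id = b.id

Result:
title          | agent 
---------------+-------
Stale cache    | Mia   
Null pointer   | Mia   
Race condition | Pete  
Timeout error  | Pete  
Missing icon   | Mia   
Memory leak    | Mia   
Slow page load | Victor
Bad redirect   | Pete  


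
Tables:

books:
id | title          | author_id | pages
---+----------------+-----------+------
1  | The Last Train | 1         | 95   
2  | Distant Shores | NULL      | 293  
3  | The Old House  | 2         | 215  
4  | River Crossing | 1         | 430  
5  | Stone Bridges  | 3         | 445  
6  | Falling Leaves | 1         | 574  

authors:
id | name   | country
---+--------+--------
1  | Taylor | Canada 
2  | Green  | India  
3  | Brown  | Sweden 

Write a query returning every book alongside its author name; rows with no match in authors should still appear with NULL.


LEFT JOIN keeps every row from books (the left table); where author_id has no match in authors, the author columns become NULL. Walk through each book:
  - book 1 (The Last Train): author_id=1 -> matches Taylor
  - book 2 (Distant Shores): author_id=NULL, no match -> kept with NULL
  - book 3 (The Old House): author_id=2 -> matches Green
  - book 4 (River Crossing): author_id=1 -> matches Taylor
  - book 5 (Stone Bridges): author_id=3 -> matches Brown
  - book 6 (Falling Leaves): author_id=1 -> matches Taylor
All 6 rows appear; 1 has NULL author.

SQL:
SELECT a.title, b.name AS author
FROM books a
LEFT JOIN authors b ON a.author_id = b.id

Result:
title          | author
---------------+-------
The Last Train | Taylor
Distant Shores | NULL  
The Old House  | Green 
River Crossing | Taylor
Stone Bridges  | Brown 
Falling Leaves | Taylor


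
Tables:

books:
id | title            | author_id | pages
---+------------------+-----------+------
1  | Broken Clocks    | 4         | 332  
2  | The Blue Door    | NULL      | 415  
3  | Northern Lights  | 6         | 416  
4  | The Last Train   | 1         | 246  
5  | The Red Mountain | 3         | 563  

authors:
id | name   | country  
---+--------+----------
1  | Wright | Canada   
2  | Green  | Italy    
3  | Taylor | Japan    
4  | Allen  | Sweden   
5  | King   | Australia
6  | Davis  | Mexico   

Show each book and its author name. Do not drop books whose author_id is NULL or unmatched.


LEFT JOIN keeps every row from books (the left table); where author_id has no match in authors, the author columns become NULL. Walk through each book:
  - book 1 (Broken Clocks): author_id=4 -> matches Allen
  - book 2 (The Blue Door): author_id=NULL, no match -> kept with NULL
  - book 3 (Northern Lights): author_id=6 -> matches Davis
  - book 4 (The Last Train): author_id=1 -> matches Wright
  - book 5 (The Red Mountain): author_id=3 -> matches Taylor
All 5 rows appear; 1 has NULL author.

SQL:
SELECT a.title, b.name AS author
FROM books a
LEFT JOIN authors b ON a.author_id = b.id

Result:
title            | author
-----------------+-------
Broken Clocks    | Allen 
The Blue Door    | NULL  
Northern Lights  | Davis 
The Last Train   | Wright
The Red Mountain | Taylor


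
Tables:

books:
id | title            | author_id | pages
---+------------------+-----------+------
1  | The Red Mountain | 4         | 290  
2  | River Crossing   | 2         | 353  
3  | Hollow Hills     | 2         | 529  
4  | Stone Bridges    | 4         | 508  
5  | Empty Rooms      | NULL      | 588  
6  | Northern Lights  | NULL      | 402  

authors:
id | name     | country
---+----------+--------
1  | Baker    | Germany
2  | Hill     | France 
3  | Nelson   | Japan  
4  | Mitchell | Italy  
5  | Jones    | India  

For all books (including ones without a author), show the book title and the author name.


LEFT JOIN keeps every row from books (the left table); where author_id has no match in authors, the author columns become NULL. Walk through each book:
  - book 1 (The Red Mountain): author_id=4 -> matches Mitchell
  - book 2 (River Crossing): author_id=2 -> matches Hill
  - book 3 (Hollow Hills): author_id=2 -> matches Hill
  - book 4 (Stone Bridges): author_id=4 -> matches Mitchell
  - book 5 (Empty Rooms): author_id=NULL, no match -> kept with NULL
  - book 6 (Northern Lights): author_id=NULL, no match -> kept with NULL
All 6 rows appear; 2 have NULL author.

SQL:
SELECT a.title, b.name AS author
FROM books a
LEFT JOIN authors b ON a.author_id = b.id

Result:
title            | author  
-----------------+---------
The Red Mountain | Mitchell
River Crossing   | Hill    
Hollow Hills     | Hill    
Stone Bridges    | Mitchell
Empty Rooms      | NULL    
Northern Lights  | NULL    


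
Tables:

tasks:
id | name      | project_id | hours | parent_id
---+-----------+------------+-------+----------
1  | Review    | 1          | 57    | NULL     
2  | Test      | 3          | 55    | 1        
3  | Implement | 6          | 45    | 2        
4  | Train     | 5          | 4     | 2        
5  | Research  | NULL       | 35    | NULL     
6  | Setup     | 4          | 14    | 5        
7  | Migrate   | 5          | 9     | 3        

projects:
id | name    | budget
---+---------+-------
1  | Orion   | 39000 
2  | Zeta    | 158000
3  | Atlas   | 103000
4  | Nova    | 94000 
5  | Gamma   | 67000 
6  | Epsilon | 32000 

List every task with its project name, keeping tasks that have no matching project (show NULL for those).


LEFT JOIN keeps every row from tasks (the left table); where project_id has no match in projects, the project columns become NULL. Walk through each task:
  - task 1 (Review): project_id=1 -> matches Orion
  - task 2 (Test): project_id=3 -> matches Atlas
  - task 3 (Implement): project_id=6 -> matches Epsilon
  - task 4 (Train): project_id=5 -> matches Gamma
  - task 5 (Research): project_id=NULL, no match -> kept with NULL
  - task 6 (Setup): project_id=4 -> matches Nova
  - task 7 (Migrate): project_id=5 -> matches Gamma
All 7 rows appear; 1 has NULL project.

SQL:
SELECT a.name, b.name AS project
FROM tasks a
LEFT JOIN projects b ON a.project_id = b.id

Result:
name      | project
----------+--------
Review    | Orion  
Test      | Atlas  
Implement | Epsilon
Train     | Gamma  
Research  | NULL   
Setup     | Nova   
Migrate   | Gamma  


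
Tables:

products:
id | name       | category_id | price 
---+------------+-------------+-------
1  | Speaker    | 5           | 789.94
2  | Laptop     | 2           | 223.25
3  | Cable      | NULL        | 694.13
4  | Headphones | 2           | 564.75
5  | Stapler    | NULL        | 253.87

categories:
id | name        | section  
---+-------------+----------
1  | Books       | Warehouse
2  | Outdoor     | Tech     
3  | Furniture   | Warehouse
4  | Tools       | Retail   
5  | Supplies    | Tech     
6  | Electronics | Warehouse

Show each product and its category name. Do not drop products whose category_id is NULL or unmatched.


LEFT JOIN keeps every row from products (the left table); where category_id has no match in categories, the category columns become NULL. Walk through each product:
  - product 1 (Speaker): category_id=5 -> matches Supplies
  - product 2 (Laptop): category_id=2 -> matches Outdoor
  - product 3 (Cable): category_id=NULL, no match -> kept with NULL
  - product 4 (Headphones): category_id=2 -> matches Outdoor
  - product 5 (Stapler): category_id=NULL, no match -> kept with NULL
All 5 rows appear; 2 have NULL category.

SQL:
SELECT a.name, b.name AS category
FROM products a
LEFT JOIN categories b ON a.category_id = b.id

Result:
name       | category
-----------+---------
Speaker    | Supplies
Laptop     | Outdoor 
Cable      | NULL    
Headphones | Outdoor 
Stapler    | NULL    


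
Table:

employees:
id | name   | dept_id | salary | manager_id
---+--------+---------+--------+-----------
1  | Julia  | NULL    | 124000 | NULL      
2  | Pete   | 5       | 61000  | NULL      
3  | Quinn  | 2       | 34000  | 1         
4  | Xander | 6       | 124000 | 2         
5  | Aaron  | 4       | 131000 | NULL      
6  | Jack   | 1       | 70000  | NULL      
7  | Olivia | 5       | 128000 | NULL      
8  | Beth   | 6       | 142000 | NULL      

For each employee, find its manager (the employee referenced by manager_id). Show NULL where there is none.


This is a self-join: employees is joined to a second copy of itself, matching each row's manager_id to another row's id. Use LEFT JOIN so rows with manager_id=NULL are kept.
  - employee 1 (Julia): manager_id=NULL -> NULL
  - employee 2 (Pete): manager_id=NULL -> NULL
  - employee 3 (Quinn): manager_id=1 -> Julia
  - employee 4 (Xander): manager_id=2 -> Pete
  - employee 5 (Aaron): manager_id=NULL -> NULL
  - employee 6 (Jack): manager_id=NULL -> NULL
  - employee 7 (Olivia): manager_id=NULL -> NULL
  - employee 8 (Beth): manager_id=NULL -> NULL

SQL:
SELECT a.name AS item, b.name AS manager
FROM employees a
LEFT JOIN employees b ON a.manager_id = b.id

Result:
item   | manager
-------+--------
Julia  | NULL   
Pete   | NULL   
Quinn  | Julia  
Xander | Pete   
Aaron  | NULL   
Jack   | NULL   
Olivia | NULL   
Beth   | NULL   


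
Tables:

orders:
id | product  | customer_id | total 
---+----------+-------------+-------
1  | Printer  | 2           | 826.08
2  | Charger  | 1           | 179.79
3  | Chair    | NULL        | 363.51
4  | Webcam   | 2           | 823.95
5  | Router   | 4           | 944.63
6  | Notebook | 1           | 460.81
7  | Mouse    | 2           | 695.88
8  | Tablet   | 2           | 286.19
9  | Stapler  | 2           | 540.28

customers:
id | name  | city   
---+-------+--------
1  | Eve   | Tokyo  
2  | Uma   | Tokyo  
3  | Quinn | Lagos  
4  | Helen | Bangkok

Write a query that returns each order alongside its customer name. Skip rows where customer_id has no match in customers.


INNER JOIN keeps only orders rows whose customer_id matches an id in customers. Walk through each order:
  - order 1 (Printer): customer_id=2 -> matches Uma
  - order 2 (Charger): customer_id=1 -> matches Eve
  - order 3 (Chair): customer_id=NULL, no match -> dropped
  - order 4 (Webcam): customer_id=2 -> matches Uma
  - order 5 (Router): customer_id=4 -> matches Helen
  - order 6 (Notebook): customer_id=1 -> matches Eve
  - order 7 (Mouse): customer_id=2 -> matches Uma
  - order 8 (Tablet): customer_id=2 -> matches Uma
  - order 9 (Stapler): customer_id=2 -> matches Uma
So 1 of 9 rows is dropped.

SQL:
SELECT a.product, b.name AS customer
FROM orders a
INNER JOIN customers b ON a.customer_id = b.id

Result:
product  | customer
---------+---------
Printer  | Uma     
Charger  | Eve     
Webcam   | Uma     
Router   | Helen   
Notebook | Eve     
Mouse    | Uma     
Tablet   | Uma     
Stapler  | Uma     


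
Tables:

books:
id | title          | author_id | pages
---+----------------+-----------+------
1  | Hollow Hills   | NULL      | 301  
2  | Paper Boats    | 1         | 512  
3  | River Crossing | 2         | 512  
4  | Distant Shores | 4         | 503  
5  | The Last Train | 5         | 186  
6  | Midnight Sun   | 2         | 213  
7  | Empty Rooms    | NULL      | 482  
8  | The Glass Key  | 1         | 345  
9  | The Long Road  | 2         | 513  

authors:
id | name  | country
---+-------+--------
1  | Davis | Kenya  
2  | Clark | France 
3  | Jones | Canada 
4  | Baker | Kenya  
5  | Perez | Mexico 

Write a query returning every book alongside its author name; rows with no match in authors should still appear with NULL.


LEFT JOIN keeps every row from books (the left table); where author_id has no match in authors, the author columns become NULL. Walk through each book:
  - book 1 (Hollow Hills): author_id=NULL, no match -> kept with NULL
  - book 2 (Paper Boats): author_id=1 -> matches Davis
  - book 3 (River Crossing): author_id=2 -> matches Clark
  - book 4 (Distant Shores): author_id=4 -> matches Baker
  - book 5 (The Last Train): author_id=5 -> matches Perez
  - book 6 (Midnight Sun): author_id=2 -> matches Clark
  - book 7 (Empty Rooms): author_id=NULL, no match -> kept with NULL
  - book 8 (The Glass Key): author_id=1 -> matches Davis
  - book 9 (The Long Road): author_id=2 -> matches Clark
All 9 rows appear; 2 have NULL author.

SQL:
SELECT a.title, b.name AS author
FROM books a
LEFT JOIN authors b ON a.author_id = b.id

Result:
title          | author
---------------+-------
Hollow Hills   | NULL  
Paper Boats    | Davis 
River Crossing | Clark 
Distant Shores | Baker 
The Last Train | Perez 
Midnight Sun   | Clark 
Empty Rooms    | NULL  
The Glass Key  | Davis 
The Long Road  | Clark 


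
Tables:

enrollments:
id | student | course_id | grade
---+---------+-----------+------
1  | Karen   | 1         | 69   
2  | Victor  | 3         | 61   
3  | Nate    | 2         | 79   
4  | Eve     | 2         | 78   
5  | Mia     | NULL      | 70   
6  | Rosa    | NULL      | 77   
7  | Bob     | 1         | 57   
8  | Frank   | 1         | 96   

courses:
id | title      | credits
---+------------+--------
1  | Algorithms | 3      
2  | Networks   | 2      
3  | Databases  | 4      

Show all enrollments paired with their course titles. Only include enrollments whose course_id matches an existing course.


INNER JOIN keeps only enrollments rows whose course_id matches an id in courses. Walk through each enrollment:
  - enrollment 1 (Karen): course_id=1 -> matches Algorithms
  - enrollment 2 (Victor): course_id=3 -> matches Databases
  - enrollment 3 (Nate): course_id=2 -> matches Networks
  - enrollment 4 (Eve): course_id=2 -> matches Networks
  - enrollment 5 (Mia): course_id=NULL, no match -> dropped
  - enrollment 6 (Rosa): course_id=NULL, no match -> dropped
  - enrollment 7 (Bob): course_id=1 -> matches Algorithms
  - enrollment 8 (Frank): course_id=1 -> matches Algorithms
So 2 of 8 rows are dropped.

SQL:
SELECT a.student, b.title AS course
FROM enrollments a
INNER JOIN courses b ON a.course_id = b.id

Result:
student | course    
--------+-----------
Karen   | Algorithms
Victor  | Databases 
Nate    | Networks  
Eve     | Networks  
Bob     | Algorithms
Frank   | Algorithms


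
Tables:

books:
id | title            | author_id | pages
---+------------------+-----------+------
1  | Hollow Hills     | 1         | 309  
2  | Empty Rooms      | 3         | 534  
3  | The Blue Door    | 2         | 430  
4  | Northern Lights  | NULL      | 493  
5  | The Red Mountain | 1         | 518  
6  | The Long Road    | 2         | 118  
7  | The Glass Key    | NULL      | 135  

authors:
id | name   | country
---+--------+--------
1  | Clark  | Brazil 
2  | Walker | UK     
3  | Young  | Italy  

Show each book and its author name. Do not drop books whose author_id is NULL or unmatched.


LEFT JOIN keeps every row from books (the left table); where author_id has no match in authors, the author columns become NULL. Walk through each book:
  - book 1 (Hollow Hills): author_id=1 -> matches Clark
  - book 2 (Empty Rooms): author_id=3 -> matches Young
  - book 3 (The Blue Door): author_id=2 -> matches Walker
  - book 4 (Northern Lights): author_id=NULL, no match -> kept with NULL
  - book 5 (The Red Mountain): author_id=1 -> matches Clark
  - book 6 (The Long Road): author_id=2 -> matches Walker
  - book 7 (The Glass Key): author_id=NULL, no match -> kept with NULL
All 7 rows appear; 2 have NULL author.

SQL:
SELECT a.title, b.name AS author
FROM books a
LEFT JOIN authors b ON a.author_id = b.id

Result:
title            | author
-----------------+-------
Hollow Hills     | Clark 
Empty Rooms      | Young 
The Blue Door    | Walker
Northern Lights  | NULL  
The Red Mountain | Clark 
The Long Road    | Walker
The Glass Key    | NULL  


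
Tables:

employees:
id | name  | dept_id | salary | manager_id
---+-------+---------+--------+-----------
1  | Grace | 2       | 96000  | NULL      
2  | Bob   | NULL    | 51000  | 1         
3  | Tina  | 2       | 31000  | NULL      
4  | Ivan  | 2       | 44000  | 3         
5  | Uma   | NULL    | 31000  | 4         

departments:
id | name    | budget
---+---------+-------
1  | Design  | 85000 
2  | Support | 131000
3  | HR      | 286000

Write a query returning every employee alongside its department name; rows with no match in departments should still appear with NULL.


LEFT JOIN keeps every row from employees (the left table); where dept_id has no match in departments, the department columns become NULL. Walk through each employee:
  - employee 1 (Grace): dept_id=2 -> matches Support
  - employee 2 (Bob): dept_id=NULL, no match -> kept with NULL
  - employee 3 (Tina): dept_id=2 -> matches Support
  - employee 4 (Ivan): dept_id=2 -> matches Support
  - employee 5 (Uma): dept_id=NULL, no match -> kept with NULL
All 5 rows appear; 2 have NULL department.

SQL:
SELECT a.name, b.name AS department
FROM employees a
LEFT JOIN departments b ON a.dept_id = b.id

Result:
name  | department
------+-----------
Grace | Support   
Bob   | NULL      
Tina  | Support   
Ivan  | Support   
Uma   | NULL      


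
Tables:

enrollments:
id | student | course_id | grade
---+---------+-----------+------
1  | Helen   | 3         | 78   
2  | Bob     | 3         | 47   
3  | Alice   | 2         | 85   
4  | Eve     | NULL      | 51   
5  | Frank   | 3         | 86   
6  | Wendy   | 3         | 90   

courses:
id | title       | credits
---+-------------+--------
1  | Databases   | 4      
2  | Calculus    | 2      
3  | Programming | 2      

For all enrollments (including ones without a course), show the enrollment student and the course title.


LEFT JOIN keeps every row from enrollments (the left table); where course_id has no match in courses, the course columns become NULL. Walk through each enrollment:
  - enrollment 1 (Helen): course_id=3 -> matches Programming
  - enrollment 2 (Bob): course_id=3 -> matches Programming
  - enrollment 3 (Alice): course_id=2 -> matches Calculus
  - enrollment 4 (Eve): course_id=NULL, no match -> kept with NULL
  - enrollment 5 (Frank): course_id=3 -> matches Programming
  - enrollment 6 (Wendy): course_id=3 -> matches Programming
All 6 rows appear; 1 has NULL course.

SQL:
SELECT a.student, b.title AS course
FROM enrollments a
LEFT JOIN courses b ON a.course_id = b.id

Result:
student | course     
--------+------------
Helen   | Programming
Bob     | Programming
Alice   | Calculus   
Eve     | NULL       
Frank   | Programming
Wendy   | Programming


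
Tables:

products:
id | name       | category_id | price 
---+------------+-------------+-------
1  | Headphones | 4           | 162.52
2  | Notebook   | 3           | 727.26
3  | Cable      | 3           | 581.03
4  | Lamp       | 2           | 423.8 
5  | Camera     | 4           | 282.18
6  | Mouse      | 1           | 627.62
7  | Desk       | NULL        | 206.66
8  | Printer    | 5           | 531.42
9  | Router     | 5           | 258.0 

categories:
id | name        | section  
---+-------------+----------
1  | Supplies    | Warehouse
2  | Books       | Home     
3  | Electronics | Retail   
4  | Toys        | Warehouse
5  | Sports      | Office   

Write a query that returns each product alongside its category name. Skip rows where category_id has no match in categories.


INNER JOIN keeps only products rows whose category_id matches an id in categories. Walk through each product:
  - product 1 (Headphones): category_id=4 -> matches Toys
  - product 2 (Notebook): category_id=3 -> matches Electronics
  - product 3 (Cable): category_id=3 -> matches Electronics
  - product 4 (Lamp): category_id=2 -> matches Books
  - product 5 (Camera): category_id=4 -> matches Toys
  - product 6 (Mouse): category_id=1 -> matches Supplies
  - product 7 (Desk): category_id=NULL, no match -> dropped
  - product 8 (Printer): category_id=5 -> matches Sports
  - product 9 (Router): category_id=5 -> matches Sports
So 1 of 9 rows is dropped.

SQL:
SELECT a.name, b.name AS category
FROM products a
INNER JOIN categories b ON a.category_id = b.id

Result:
name       | category   
-----------+------------
Headphones | Toys       
Notebook   | Electronics
Cable      | Electronics
Lamp       | Books      
Camera     | Toys       
Mouse      | Supplies   
Printer    | Sports     
Router     | Sports     


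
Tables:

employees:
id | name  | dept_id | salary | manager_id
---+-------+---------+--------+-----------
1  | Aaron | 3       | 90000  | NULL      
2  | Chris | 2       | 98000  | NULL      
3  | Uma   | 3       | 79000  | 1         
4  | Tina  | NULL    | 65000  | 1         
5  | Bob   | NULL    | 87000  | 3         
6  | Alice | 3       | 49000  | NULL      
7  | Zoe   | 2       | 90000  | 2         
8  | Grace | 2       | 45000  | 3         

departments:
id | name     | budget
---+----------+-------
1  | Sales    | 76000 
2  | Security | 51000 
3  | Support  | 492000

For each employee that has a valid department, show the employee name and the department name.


INNER JOIN keeps only employees rows whose dept_id matches an id in departments. Walk through each employee:
  - employee 1 (Aaron): dept_id=3 -> matches Support
  - employee 2 (Chris): dept_id=2 -> matches Security
  - employee 3 (Uma): dept_id=3 -> matches Support
  - employee 4 (Tina): dept_id=NULL, no match -> dropped
  - employee 5 (Bob): dept_id=NULL, no match -> dropped
  - employee 6 (Alice): dept_id=3 -> matches Support
  - employee 7 (Zoe): dept_id=2 -> matches Security
  - employee 8 (Grace): dept_id=2 -> matches Security
So 2 of 8 rows are dropped.

SQL:
SELECT a.name, b.name AS department
FROM employees a
INNER JOIN departments b ON a.dept_id = b.id

Result:
name  | department
------+-----------
Aaron | Support   
Chris | Security  
Uma   | Support   
Alice | Support   
Zoe   | Security  
Grace | Security  


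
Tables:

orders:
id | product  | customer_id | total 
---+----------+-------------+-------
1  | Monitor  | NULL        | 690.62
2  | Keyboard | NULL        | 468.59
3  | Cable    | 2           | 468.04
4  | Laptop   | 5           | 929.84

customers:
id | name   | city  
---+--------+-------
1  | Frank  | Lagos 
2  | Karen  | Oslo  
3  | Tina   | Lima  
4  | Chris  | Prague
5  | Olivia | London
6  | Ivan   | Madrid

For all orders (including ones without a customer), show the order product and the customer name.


LEFT JOIN keeps every row from orders (the left table); where customer_id has no match in customers, the customer columns become NULL. Walk through each order:
  - order 1 (Monitor): customer_id=NULL, no match -> kept with NULL
  - order 2 (Keyboard): customer_id=NULL, no match -> kept with NULL
  - order 3 (Cable): customer_id=2 -> matches Karen
  - order 4 (Laptop): customer_id=5 -> matches Olivia
All 4 rows appear; 2 have NULL customer.

SQL:
SELECT a.product, b.name AS customer
FROM orders a
LEFT JOIN customers b ON a.customer_id = b.id

Result:
product  | customer
---------+---------
Monitor  | NULL    
Keyboard | NULL    
Cable    | Karen   
Laptop   | Olivia  


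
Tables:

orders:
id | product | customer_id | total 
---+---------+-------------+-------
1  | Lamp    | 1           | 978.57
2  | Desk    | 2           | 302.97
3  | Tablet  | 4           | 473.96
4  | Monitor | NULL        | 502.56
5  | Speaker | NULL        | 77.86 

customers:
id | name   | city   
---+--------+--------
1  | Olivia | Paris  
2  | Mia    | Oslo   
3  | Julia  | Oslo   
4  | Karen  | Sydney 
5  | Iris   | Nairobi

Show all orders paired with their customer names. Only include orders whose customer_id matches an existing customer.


INNER JOIN keeps only orders rows whose customer_id matches an id in customers. Walk through each order:
  - order 1 (Lamp): customer_id=1 -> matches Olivia
  - order 2 (Desk): customer_id=2 -> matches Mia
  - order 3 (Tablet): customer_id=4 -> matches Karen
  - order 4 (Monitor): customer_id=NULL, no match -> dropped
  - order 5 (Speaker): customer_id=NULL, no match -> dropped
So 2 of 5 rows are dropped.

SQL:
SELECT a.product, b.name AS customer
FROM orders a
INNER JOIN customers b ON a.customer_id = b.id

Result:
product | customer
--------+---------
Lamp    | Olivia  
Desk    | Mia     
Tablet  | Karen   


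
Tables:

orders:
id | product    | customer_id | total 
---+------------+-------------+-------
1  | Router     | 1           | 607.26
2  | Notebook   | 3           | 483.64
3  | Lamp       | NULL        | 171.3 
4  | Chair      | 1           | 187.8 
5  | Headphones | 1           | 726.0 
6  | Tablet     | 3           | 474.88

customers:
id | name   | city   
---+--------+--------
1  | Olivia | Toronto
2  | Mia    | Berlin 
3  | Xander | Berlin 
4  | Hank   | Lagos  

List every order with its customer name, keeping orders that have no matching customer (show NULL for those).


LEFT JOIN keeps every row from orders (the left table); where customer_id has no match in customers, the customer columns become NULL. Walk through each order:
  - order 1 (Router): customer_id=1 -> matches Olivia
  - order 2 (Notebook): customer_id=3 -> matches Xander
  - order 3 (Lamp): customer_id=NULL, no match -> kept with NULL
  - order 4 (Chair): customer_id=1 -> matches Olivia
  - order 5 (Headphones): customer_id=1 -> matches Olivia
  - order 6 (Tablet): customer_id=3 -> matches Xander
All 6 rows appear; 1 has NULL customer.

SQL:
SELECT a.product, b.name AS customer
FROM orders a
LEFT JOIN customers b ON a.customer_id = b.id

Result:
product    | customer
-----------+---------
Router     | Olivia  
Notebook   | Xander  
Lamp       | NULL    
Chair      | Olivia  
Headphones | Olivia  
Tablet     | Xander  
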